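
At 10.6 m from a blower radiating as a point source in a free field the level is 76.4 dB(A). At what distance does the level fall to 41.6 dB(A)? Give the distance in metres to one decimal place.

582.5 m

For a point source L₁ − L₂ = 20·log₁₀(r₂/r₁), so r₂ = r₁·10^((L₁−L₂)/20).
r₂ = 10.6·10^((76.4−41.6)/20) = 10.6·10^(34.8/20) = 582.51 m.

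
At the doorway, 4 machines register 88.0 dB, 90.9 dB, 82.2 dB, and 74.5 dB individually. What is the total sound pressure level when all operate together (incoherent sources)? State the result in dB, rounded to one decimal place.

For uncorrelated sources the intensities add, so convert each level to linear form, sum, and take 10·log₁₀ of the total.
Σ 10^(L/10) = 10^(88.0/10) + 10^(90.9/10) + 10^(82.2/10) + 10^(74.5/10) = 2.055e+09.
L_total = 10·log₁₀(2.055e+09) = 93.13 dB.

93.1 dB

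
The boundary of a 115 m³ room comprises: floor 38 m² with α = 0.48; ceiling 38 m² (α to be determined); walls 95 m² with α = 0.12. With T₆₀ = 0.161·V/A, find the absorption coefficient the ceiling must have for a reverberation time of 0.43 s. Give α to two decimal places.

0.35

From T₆₀ = 0.161·V/A, the target T₆₀ = 0.43 s needs A = 0.161·115/0.43 = 43.06 m².
Absorption from the other surfaces = 38·0.48 + 95·0.12 = 29.64 m², so the ceiling must supply 13.42 m² over 38 m².
α = 13.42/38 = 0.353.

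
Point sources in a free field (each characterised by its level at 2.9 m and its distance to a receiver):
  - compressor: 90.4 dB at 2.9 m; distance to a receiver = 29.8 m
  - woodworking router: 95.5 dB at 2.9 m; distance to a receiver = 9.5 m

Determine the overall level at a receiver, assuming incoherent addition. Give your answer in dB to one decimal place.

85.3 dB

Apply inverse-square spreading to bring every level to the receiver, then sum 10^(L/10).
compressor: 90.4 − 20·log₁₀(29.8/2.9) = 90.4 − 20.24 = 70.16 dB.
woodworking router: 95.5 − 20·log₁₀(9.5/2.9) = 95.5 − 10.31 = 85.19 dB.
Σ 10^(L/10) = 3.410e+08 → L_total = 10·log₁₀(3.410e+08) = 85.33 dB.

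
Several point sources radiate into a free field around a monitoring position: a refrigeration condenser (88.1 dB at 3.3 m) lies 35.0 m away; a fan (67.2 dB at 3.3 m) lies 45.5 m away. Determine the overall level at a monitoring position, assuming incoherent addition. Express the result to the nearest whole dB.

First find each source's level at the receiver (point-source: −20·log₁₀(r/r_ref)), then combine on an intensity basis.
refrigeration condenser: 88.1 − 20·log₁₀(35.0/3.3) = 88.1 − 20.51 = 67.59 dB.
fan: 67.2 − 20·log₁₀(45.5/3.3) = 67.2 − 22.79 = 44.41 dB.
Σ 10^(L/10) = 5.767e+06 → L_total = 10·log₁₀(5.767e+06) = 67.61 dB.

68 dB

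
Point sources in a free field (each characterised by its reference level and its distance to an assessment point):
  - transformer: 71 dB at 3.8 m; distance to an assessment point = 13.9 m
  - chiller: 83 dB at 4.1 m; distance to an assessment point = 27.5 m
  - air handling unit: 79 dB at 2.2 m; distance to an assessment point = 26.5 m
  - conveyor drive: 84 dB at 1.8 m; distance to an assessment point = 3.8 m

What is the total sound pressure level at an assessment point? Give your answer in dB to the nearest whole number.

Propagate each source to the receiver with L = L_ref − 20·log₁₀(r/r_ref), then add intensities.
transformer: 71 − 20·log₁₀(13.9/3.8) = 71 − 11.26 = 59.74 dB.
chiller: 83 − 20·log₁₀(27.5/4.1) = 83 − 16.53 = 66.47 dB.
air handling unit: 79 − 20·log₁₀(26.5/2.2) = 79 − 21.62 = 57.38 dB.
conveyor drive: 84 − 20·log₁₀(3.8/1.8) = 84 − 6.49 = 77.51 dB.
Σ 10^(L/10) = 6.228e+07 → L_total = 10·log₁₀(6.228e+07) = 77.94 dB.

78 dB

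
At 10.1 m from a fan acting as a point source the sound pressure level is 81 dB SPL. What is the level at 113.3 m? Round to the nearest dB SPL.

60 dB SPL

Spherical spreading from a point source gives a 20·log₁₀(r₂/r₁) drop.
L₂ = 81 − 20·log₁₀(113.3/10.1) = 81 − 20.998 = 60.00 dB SPL.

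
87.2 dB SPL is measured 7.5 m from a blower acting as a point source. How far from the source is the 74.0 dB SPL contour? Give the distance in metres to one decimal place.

For a point source L₁ − L₂ = 20·log₁₀(r₂/r₁), so r₂ = r₁·10^((L₁−L₂)/20).
r₂ = 7.5·10^((87.2−74.0)/20) = 7.5·10^(13.2/20) = 34.28 m.

34.3 m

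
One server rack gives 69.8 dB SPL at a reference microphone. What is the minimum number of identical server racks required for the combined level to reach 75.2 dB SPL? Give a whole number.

4

N identical sources give L₁ + 10·log₁₀ N, so require 10·log₁₀ N ≥ 75.2 − 69.8 = 5.4 dB.
N ≥ 10^(5.4/10) = 3.467, so N = 4.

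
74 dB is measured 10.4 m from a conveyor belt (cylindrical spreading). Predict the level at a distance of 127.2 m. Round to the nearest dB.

63 dB

Cylindrical spreading from a line source gives a 10·log₁₀(r₂/r₁) drop.
L₂ = 74 − 10·log₁₀(127.2/10.4) = 74 − 10.875 = 63.13 dB.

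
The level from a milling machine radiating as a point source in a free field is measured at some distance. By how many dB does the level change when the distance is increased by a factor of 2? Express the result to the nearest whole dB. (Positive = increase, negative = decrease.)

-6 dB

Point-source spreading: ΔL = −20·log₁₀(r₂/r₁).
ΔL = −20·log₁₀(2) = -6.02 dB.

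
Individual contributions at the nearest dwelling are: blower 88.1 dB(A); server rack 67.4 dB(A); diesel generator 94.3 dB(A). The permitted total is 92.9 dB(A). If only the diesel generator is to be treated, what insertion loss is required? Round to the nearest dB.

3 dB

Fixed contribution from the other sources: Σ 10^(L/10) = 10^(88.1/10) + 10^(67.4/10) = 6.511e+08 (88.14 dB(A)).
The limit corresponds to 10^(92.9/10) = 1.950e+09; subtracting the fixed part leaves 1.299e+09 for the diesel generator, i.e. 91.14 dB(A).
So the diesel generator must be reduced from 94.3 to 91.14 dB(A): IL = 3.16 dB.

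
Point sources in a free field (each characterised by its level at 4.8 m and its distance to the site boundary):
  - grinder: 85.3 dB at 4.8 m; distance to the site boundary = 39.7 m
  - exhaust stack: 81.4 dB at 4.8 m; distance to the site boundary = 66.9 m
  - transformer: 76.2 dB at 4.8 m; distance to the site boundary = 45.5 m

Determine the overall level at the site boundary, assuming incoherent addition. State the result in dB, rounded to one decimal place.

67.9 dB

Propagate each source to the receiver with L = L_ref − 20·log₁₀(r/r_ref), then add intensities.
grinder: 85.3 − 20·log₁₀(39.7/4.8) = 85.3 − 18.35 = 66.95 dB.
exhaust stack: 81.4 − 20·log₁₀(66.9/4.8) = 81.4 − 22.88 = 58.52 dB.
transformer: 76.2 − 20·log₁₀(45.5/4.8) = 76.2 − 19.54 = 56.66 dB.
Σ 10^(L/10) = 6.128e+06 → L_total = 10·log₁₀(6.128e+06) = 67.87 dB.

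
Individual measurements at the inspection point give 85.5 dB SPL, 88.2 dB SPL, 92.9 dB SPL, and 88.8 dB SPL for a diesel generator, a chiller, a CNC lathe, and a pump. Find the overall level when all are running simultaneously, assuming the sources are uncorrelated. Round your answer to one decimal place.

95.7 dB SPL

Incoherent sources combine by intensity addition: L_total = 10·log₁₀(Σ 10^(L_i/10)).
Σ 10^(L/10) = 10^(85.5/10) + 10^(88.2/10) + 10^(92.9/10) + 10^(88.8/10) = 3.724e+09.
L_total = 10·log₁₀(3.724e+09) = 95.71 dB SPL.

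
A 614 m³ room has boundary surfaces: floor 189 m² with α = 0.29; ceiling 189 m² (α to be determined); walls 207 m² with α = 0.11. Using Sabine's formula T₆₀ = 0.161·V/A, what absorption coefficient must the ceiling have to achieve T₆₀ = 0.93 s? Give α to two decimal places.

Required total absorption A = 0.161·614/0.93 = 106.29 m².
Absorption from the other surfaces = 189·0.29 + 207·0.11 = 77.58 m², so the ceiling must supply 28.71 m² over 189 m².
α = 28.71/189 = 0.152.

0.15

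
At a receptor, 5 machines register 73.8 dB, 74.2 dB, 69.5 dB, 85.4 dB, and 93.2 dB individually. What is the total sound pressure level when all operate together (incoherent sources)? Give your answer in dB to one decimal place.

94.0 dB

Incoherent sources combine by intensity addition: L_total = 10·log₁₀(Σ 10^(L_i/10)).
Σ 10^(L/10) = 10^(73.8/10) + 10^(74.2/10) + 10^(69.5/10) + 10^(85.4/10) + 10^(93.2/10) = 2.495e+09.
L_total = 10·log₁₀(2.495e+09) = 93.97 dB.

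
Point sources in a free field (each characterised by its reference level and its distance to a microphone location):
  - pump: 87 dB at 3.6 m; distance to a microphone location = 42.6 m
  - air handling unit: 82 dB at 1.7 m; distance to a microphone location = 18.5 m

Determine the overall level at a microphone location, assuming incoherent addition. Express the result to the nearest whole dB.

Propagate each source to the receiver with L = L_ref − 20·log₁₀(r/r_ref), then add intensities.
pump: 87 − 20·log₁₀(42.6/3.6) = 87 − 21.46 = 65.54 dB.
air handling unit: 82 − 20·log₁₀(18.5/1.7) = 82 − 20.73 = 61.27 dB.
Σ 10^(L/10) = 4.918e+06 → L_total = 10·log₁₀(4.918e+06) = 66.92 dB.

67 dB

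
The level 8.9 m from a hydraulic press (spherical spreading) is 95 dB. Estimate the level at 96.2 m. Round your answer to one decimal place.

74.3 dB

For a point source, L₂ = L₁ − 20·log₁₀(r₂/r₁).
L₂ = 95 − 20·log₁₀(96.2/8.9) = 95 − 20.676 = 74.32 dB.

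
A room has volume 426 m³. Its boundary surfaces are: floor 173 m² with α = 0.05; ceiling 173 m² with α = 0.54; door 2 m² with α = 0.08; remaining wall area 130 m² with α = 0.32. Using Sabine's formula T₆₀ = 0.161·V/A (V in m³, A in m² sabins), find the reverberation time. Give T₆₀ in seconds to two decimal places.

A = Σ Sᵢαᵢ = 173·0.05 + 173·0.54 + 2·0.08 + 130·0.32 = 143.83 m².
T₆₀ = 0.161 × 426 / 143.83 = 0.477 s.

0.48 s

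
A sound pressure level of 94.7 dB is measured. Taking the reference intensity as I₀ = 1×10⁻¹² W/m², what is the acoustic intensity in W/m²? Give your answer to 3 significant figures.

0.00295 W/m²

I/I₀ = 10^(94.7/10) = 2.951e+09, so I = 2.951e+09 × 10⁻¹² W/m².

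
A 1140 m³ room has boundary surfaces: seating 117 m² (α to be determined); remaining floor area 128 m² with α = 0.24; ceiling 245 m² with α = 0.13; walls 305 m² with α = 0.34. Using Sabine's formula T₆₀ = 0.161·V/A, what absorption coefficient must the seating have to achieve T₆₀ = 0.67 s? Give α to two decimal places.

0.92

Required total absorption A = 0.161·1140/0.67 = 273.94 m².
Absorption from the other surfaces = 128·0.24 + 245·0.13 + 305·0.34 = 166.27 m², so the seating must supply 107.67 m² over 117 m².
α = 107.67/117 = 0.920.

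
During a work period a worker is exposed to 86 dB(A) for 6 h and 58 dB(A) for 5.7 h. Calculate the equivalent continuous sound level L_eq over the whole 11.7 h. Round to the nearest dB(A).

83 dB(A)

L_eq = 10·log₁₀[(1/T)·Σ tᵢ·10^(Lᵢ/10)] with T = 11.7 h.
Σ tᵢ·10^(Lᵢ/10) = 6·10^(86/10) + 5.7·10^(58/10) = 2.392e+09.
L_eq = 10·log₁₀(2.392e+09/11.7) = 83.11 dB(A).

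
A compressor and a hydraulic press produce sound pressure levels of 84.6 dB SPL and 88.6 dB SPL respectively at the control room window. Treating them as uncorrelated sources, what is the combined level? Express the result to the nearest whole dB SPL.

90 dB SPL

Incoherent sources combine by intensity addition: L_total = 10·log₁₀(Σ 10^(L_i/10)).
Σ 10^(L/10) = 10^(84.6/10) + 10^(88.6/10) = 1.013e+09.
L_total = 10·log₁₀(1.013e+09) = 90.06 dB SPL.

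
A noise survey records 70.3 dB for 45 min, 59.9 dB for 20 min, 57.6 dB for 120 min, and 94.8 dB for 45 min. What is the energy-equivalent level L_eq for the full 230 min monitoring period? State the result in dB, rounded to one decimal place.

87.7 dB

Weight each interval's intensity by its duration and average over T = 230 min:
Σ tᵢ·10^(Lᵢ/10) = 45·10^(70.3/10) + 20·10^(59.9/10) + 120·10^(57.6/10) + 45·10^(94.8/10) = 1.365e+11.
L_eq = 10·log₁₀(1.365e+11/230) = 87.73 dB.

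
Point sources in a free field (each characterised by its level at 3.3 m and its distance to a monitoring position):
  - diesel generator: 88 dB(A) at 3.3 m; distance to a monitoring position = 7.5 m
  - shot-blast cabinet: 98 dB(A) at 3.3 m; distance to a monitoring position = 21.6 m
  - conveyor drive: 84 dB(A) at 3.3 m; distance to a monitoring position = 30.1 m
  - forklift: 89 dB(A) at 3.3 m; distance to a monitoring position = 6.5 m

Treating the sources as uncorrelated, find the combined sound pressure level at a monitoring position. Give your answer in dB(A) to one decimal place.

86.8 dB(A)

First find each source's level at the receiver (point-source: −20·log₁₀(r/r_ref)), then combine on an intensity basis.
diesel generator: 88 − 20·log₁₀(7.5/3.3) = 88 − 7.13 = 80.87 dB(A).
shot-blast cabinet: 98 − 20·log₁₀(21.6/3.3) = 98 − 16.32 = 81.68 dB(A).
conveyor drive: 84 − 20·log₁₀(30.1/3.3) = 84 − 19.20 = 64.80 dB(A).
forklift: 89 − 20·log₁₀(6.5/3.3) = 89 − 5.89 = 83.11 dB(A).
Σ 10^(L/10) = 4.772e+08 → L_total = 10·log₁₀(4.772e+08) = 86.79 dB(A).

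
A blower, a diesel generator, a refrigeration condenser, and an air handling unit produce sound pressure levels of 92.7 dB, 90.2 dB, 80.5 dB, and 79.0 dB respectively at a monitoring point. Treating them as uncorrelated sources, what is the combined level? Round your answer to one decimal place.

Incoherent sources combine by intensity addition: L_total = 10·log₁₀(Σ 10^(L_i/10)).
Σ 10^(L/10) = 10^(92.7/10) + 10^(90.2/10) + 10^(80.5/10) + 10^(79.0/10) = 3.101e+09.
L_total = 10·log₁₀(3.101e+09) = 94.91 dB.

94.9 dB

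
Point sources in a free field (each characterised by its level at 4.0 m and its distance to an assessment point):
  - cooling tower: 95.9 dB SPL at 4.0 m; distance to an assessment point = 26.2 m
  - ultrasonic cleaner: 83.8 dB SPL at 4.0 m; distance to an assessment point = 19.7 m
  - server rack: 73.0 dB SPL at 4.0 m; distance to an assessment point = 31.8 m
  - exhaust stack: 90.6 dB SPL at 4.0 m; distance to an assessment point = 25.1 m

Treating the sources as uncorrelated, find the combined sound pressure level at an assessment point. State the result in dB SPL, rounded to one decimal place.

81.1 dB SPL

Apply inverse-square spreading to bring every level to the receiver, then sum 10^(L/10).
cooling tower: 95.9 − 20·log₁₀(26.2/4.0) = 95.9 − 16.32 = 79.58 dB SPL.
ultrasonic cleaner: 83.8 − 20·log₁₀(19.7/4.0) = 83.8 − 13.85 = 69.95 dB SPL.
server rack: 73.0 − 20·log₁₀(31.8/4.0) = 73.0 − 18.01 = 54.99 dB SPL.
exhaust stack: 90.6 − 20·log₁₀(25.1/4.0) = 90.6 − 15.95 = 74.65 dB SPL.
Σ 10^(L/10) = 1.300e+08 → L_total = 10·log₁₀(1.300e+08) = 81.14 dB SPL.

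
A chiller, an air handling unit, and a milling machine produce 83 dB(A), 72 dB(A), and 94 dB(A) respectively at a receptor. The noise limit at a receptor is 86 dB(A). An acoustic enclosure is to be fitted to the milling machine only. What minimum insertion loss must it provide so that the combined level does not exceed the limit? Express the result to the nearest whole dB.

Fixed contribution from the other sources: Σ 10^(L/10) = 10^(83/10) + 10^(72/10) = 2.154e+08 (83.33 dB(A)).
The limit corresponds to 10^(86/10) = 3.981e+08; subtracting the fixed part leaves 1.827e+08 for the milling machine, i.e. 82.62 dB(A).
So the milling machine must be reduced from 94 to 82.62 dB(A): IL = 11.38 dB.

11 dB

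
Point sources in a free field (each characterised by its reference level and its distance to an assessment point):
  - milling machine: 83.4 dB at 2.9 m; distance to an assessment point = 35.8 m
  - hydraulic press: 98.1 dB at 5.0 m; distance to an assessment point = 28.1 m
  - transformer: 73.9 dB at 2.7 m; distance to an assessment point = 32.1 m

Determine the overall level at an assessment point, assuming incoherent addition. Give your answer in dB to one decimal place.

Propagate each source to the receiver with L = L_ref − 20·log₁₀(r/r_ref), then add intensities.
milling machine: 83.4 − 20·log₁₀(35.8/2.9) = 83.4 − 21.83 = 61.57 dB.
hydraulic press: 98.1 − 20·log₁₀(28.1/5.0) = 98.1 − 14.99 = 83.11 dB.
transformer: 73.9 − 20·log₁₀(32.1/2.7) = 73.9 − 21.50 = 52.40 dB.
Σ 10^(L/10) = 2.060e+08 → L_total = 10·log₁₀(2.060e+08) = 83.14 dB.

83.1 dB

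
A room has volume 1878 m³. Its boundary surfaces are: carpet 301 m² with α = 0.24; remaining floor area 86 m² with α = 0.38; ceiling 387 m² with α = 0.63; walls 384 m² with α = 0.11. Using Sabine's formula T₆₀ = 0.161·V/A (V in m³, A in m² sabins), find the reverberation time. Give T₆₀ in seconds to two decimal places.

Total absorption A = 301·0.24 + 86·0.38 + 387·0.63 + 384·0.11 = 390.97 m² sabins.
T₆₀ = 0.161 × 1878 / 390.97 = 0.773 s.

0.77 s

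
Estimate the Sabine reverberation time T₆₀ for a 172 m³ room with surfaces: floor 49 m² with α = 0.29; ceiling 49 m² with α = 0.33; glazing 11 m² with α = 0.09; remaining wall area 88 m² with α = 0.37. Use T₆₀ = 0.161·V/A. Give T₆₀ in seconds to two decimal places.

Total absorption A = 49·0.29 + 49·0.33 + 11·0.09 + 88·0.37 = 63.93 m² sabins.
T₆₀ = 0.161·V/A = 0.161·172/63.93 = 0.433 s.

0.43 s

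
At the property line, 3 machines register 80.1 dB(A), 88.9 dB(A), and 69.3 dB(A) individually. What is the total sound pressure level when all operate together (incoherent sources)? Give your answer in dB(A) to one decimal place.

For uncorrelated sources the intensities add, so convert each level to linear form, sum, and take 10·log₁₀ of the total.
Σ 10^(L/10) = 10^(80.1/10) + 10^(88.9/10) + 10^(69.3/10) = 8.871e+08.
L_total = 10·log₁₀(8.871e+08) = 89.48 dB(A).

89.5 dB(A)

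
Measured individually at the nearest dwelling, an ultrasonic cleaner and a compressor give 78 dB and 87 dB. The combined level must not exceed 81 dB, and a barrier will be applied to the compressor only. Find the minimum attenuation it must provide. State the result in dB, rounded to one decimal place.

The untreated sources together contribute 10^(78/10) = 6.310e+07, i.e. 78.00 dB.
To meet 81 dB overall, the treated compressor may contribute at most 10^(81/10) − 6.310e+07 = 6.280e+07, i.e. 77.98 dB.
So the compressor must be reduced from 87 to 77.98 dB: IL = 9.02 dB.

9.0 dB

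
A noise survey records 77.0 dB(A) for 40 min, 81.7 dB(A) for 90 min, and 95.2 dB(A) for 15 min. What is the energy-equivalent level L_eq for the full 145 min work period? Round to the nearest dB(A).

The energy average is taken in the linear domain: L_eq = 10·log₁₀[(Σ tᵢ·10^(Lᵢ/10))/T], T = 145 min.
Σ tᵢ·10^(Lᵢ/10) = 40·10^(77.0/10) + 90·10^(81.7/10) + 15·10^(95.2/10) = 6.499e+10.
L_eq = 10·log₁₀(6.499e+10/145) = 86.51 dB(A).

87 dB(A)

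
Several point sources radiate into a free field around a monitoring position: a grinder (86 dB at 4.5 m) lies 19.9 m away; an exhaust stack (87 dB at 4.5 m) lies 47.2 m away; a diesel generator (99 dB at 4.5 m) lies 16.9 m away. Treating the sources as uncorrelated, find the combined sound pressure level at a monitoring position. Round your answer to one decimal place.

87.7 dB

Propagate each source to the receiver with L = L_ref − 20·log₁₀(r/r_ref), then add intensities.
grinder: 86 − 20·log₁₀(19.9/4.5) = 86 − 12.91 = 73.09 dB.
exhaust stack: 87 − 20·log₁₀(47.2/4.5) = 87 − 20.41 = 66.59 dB.
diesel generator: 99 − 20·log₁₀(16.9/4.5) = 99 − 11.49 = 87.51 dB.
Σ 10^(L/10) = 5.881e+08 → L_total = 10·log₁₀(5.881e+08) = 87.69 dB.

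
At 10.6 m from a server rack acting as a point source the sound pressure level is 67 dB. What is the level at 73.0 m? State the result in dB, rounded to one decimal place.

Spherical spreading from a point source gives a 20·log₁₀(r₂/r₁) drop.
L₂ = 67 − 20·log₁₀(73.0/10.6) = 67 − 16.760 = 50.24 dB.

50.2 dB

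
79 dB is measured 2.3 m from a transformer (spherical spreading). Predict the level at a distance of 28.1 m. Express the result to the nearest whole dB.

Spherical spreading from a point source gives a 20·log₁₀(r₂/r₁) drop.
L₂ = 79 − 20·log₁₀(28.1/2.3) = 79 − 21.740 = 57.26 dB.

57 dB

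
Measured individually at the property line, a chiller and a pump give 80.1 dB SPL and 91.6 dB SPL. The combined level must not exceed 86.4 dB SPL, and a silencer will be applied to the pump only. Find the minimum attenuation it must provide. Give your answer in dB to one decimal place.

6.4 dB

Everything except the pump sums to 10^(80.1/10) = 1.023e+08 in linear terms, 80.10 dB SPL.
The limit corresponds to 10^(86.4/10) = 4.365e+08; subtracting the fixed part leaves 3.342e+08 for the pump, i.e. 85.24 dB SPL.
So the pump must be reduced from 91.6 to 85.24 dB SPL: IL = 6.36 dB.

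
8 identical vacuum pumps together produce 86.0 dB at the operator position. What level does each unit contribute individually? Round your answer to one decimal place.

77.0 dB

Dividing the total intensity by 8 lowers the level by 10·log₁₀ 8 = 9.031 dB: L₁ = 86.0 − 9.031.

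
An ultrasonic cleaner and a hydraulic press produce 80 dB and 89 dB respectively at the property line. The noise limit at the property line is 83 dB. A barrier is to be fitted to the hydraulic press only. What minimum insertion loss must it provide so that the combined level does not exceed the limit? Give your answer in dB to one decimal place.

9.0 dB

Everything except the hydraulic press sums to 10^(80/10) = 1.000e+08 in linear terms, 80.00 dB.
To meet 83 dB overall, the treated hydraulic press may contribute at most 10^(83/10) − 1.000e+08 = 9.953e+07, i.e. 79.98 dB.
Required insertion loss = 89 − 79.98 = 9.02 dB.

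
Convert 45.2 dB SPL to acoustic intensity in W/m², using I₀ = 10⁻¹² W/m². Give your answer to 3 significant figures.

3.31e-08 W/m²

I = I₀·10^(L/10) = 10⁻¹² × 10^(45.2/10) = 10^(-7.480).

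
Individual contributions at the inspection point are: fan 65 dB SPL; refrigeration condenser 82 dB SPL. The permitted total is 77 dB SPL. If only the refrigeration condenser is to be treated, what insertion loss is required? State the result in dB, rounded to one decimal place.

Everything except the refrigeration condenser sums to 10^(65/10) = 3.162e+06 in linear terms, 65.00 dB SPL.
The limit corresponds to 10^(77/10) = 5.012e+07; subtracting the fixed part leaves 4.696e+07 for the refrigeration condenser, i.e. 76.72 dB SPL.
So the refrigeration condenser must be reduced from 82 to 76.72 dB SPL: IL = 5.28 dB.

5.3 dB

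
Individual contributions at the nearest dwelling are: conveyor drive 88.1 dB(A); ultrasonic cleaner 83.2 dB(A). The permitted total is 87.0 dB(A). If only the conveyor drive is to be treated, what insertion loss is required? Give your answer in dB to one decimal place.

3.4 dB

Everything except the conveyor drive sums to 10^(83.2/10) = 2.089e+08 in linear terms, 83.20 dB(A).
The limit corresponds to 10^(87.0/10) = 5.012e+08; subtracting the fixed part leaves 2.923e+08 for the conveyor drive, i.e. 84.66 dB(A).
Required insertion loss = 88.1 − 84.66 = 3.44 dB.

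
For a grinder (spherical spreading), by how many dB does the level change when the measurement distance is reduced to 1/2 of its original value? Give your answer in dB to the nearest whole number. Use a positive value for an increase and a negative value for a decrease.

+6 dB

With spherical spreading the level changes by −20·log₁₀(r₂/r₁).
ΔL = −20·log₁₀(0.5) = +6.02 dB.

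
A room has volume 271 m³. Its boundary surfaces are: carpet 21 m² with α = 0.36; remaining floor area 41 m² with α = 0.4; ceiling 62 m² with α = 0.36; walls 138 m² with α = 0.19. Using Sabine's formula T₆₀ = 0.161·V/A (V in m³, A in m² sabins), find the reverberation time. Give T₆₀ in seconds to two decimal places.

0.60 s

Total absorption A = 21·0.36 + 41·0.4 + 62·0.36 + 138·0.19 = 72.50 m² sabins.
T₆₀ = 0.161 × 271 / 72.50 = 0.602 s.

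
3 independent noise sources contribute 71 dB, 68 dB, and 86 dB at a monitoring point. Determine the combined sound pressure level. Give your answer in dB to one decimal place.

86.2 dB

Incoherent sources combine by intensity addition: L_total = 10·log₁₀(Σ 10^(L_i/10)).
Σ 10^(L/10) = 10^(71/10) + 10^(68/10) + 10^(86/10) = 4.170e+08.
L_total = 10·log₁₀(4.170e+08) = 86.20 dB.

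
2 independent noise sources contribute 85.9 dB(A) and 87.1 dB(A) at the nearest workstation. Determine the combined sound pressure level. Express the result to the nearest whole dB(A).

Incoherent sources combine by intensity addition: L_total = 10·log₁₀(Σ 10^(L_i/10)).
Σ 10^(L/10) = 10^(85.9/10) + 10^(87.1/10) = 9.019e+08.
L_total = 10·log₁₀(9.019e+08) = 89.55 dB(A).

90 dB(A)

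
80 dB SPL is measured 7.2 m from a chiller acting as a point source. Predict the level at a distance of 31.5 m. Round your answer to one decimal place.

67.2 dB SPL

Point-source attenuation: ΔL = 20·log₁₀(r₂/r₁) = 20·log₁₀(31.5/7.2) = 12.820 dB.
L₂ = 80 − 20·log₁₀(31.5/7.2) = 80 − 12.820 = 67.18 dB SPL.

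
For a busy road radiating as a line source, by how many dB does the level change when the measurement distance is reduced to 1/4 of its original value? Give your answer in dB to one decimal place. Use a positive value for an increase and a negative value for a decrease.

+6.0 dB

A line source loses 3 dB per doubling of distance; generally ΔL = −10·log₁₀(r₂/r₁).
ΔL = −10·log₁₀(0.25) = +6.02 dB.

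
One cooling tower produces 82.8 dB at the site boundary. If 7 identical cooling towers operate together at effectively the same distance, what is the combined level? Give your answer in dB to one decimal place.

N identical incoherent sources raise the level by 10·log₁₀ N.
L_total = 82.8 + 10·log₁₀(7) = 82.8 + 8.451 = 91.25 dB.

91.3 dB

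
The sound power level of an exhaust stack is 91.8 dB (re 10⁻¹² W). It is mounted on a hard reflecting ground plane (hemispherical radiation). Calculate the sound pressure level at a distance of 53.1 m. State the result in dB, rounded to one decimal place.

L_p = L_w − 10·log₁₀(2π·r²) with r = 53.1 m.
2π·r² = 1.772e+04 m², 10·log₁₀ of that is 42.484 dB.
L_p = 91.8 − 42.484 = 49.32 dB.

49.3 dB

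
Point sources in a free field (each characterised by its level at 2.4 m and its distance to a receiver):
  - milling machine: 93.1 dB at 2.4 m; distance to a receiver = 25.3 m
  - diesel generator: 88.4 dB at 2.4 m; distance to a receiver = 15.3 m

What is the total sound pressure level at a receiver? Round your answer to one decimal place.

75.5 dB

First find each source's level at the receiver (point-source: −20·log₁₀(r/r_ref)), then combine on an intensity basis.
milling machine: 93.1 − 20·log₁₀(25.3/2.4) = 93.1 − 20.46 = 72.64 dB.
diesel generator: 88.4 − 20·log₁₀(15.3/2.4) = 88.4 − 16.09 = 72.31 dB.
Σ 10^(L/10) = 3.540e+07 → L_total = 10·log₁₀(3.540e+07) = 75.49 dB.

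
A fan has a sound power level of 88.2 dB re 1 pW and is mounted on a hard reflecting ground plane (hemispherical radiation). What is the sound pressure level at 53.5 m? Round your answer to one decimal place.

45.7 dB

Free-field hemispherical radiation: L_p = L_w − 10·log₁₀(2π·r²), r = 53.5 m.
2π·r² = 1.798e+04 m², 10·log₁₀ of that is 42.549 dB.
L_p = 88.2 − 42.549 = 45.65 dB.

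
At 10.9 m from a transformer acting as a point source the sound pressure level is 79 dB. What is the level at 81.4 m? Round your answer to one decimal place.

61.5 dB

Point-source attenuation: ΔL = 20·log₁₀(r₂/r₁) = 20·log₁₀(81.4/10.9) = 17.464 dB.
L₂ = 79 − 20·log₁₀(81.4/10.9) = 79 − 17.464 = 61.54 dB.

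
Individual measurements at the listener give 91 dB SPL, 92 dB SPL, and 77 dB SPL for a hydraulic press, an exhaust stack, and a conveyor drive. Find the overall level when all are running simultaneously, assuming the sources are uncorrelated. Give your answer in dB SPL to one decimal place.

For uncorrelated sources the intensities add, so convert each level to linear form, sum, and take 10·log₁₀ of the total.
Σ 10^(L/10) = 10^(91/10) + 10^(92/10) + 10^(77/10) = 2.894e+09.
L_total = 10·log₁₀(2.894e+09) = 94.61 dB SPL.

94.6 dB SPL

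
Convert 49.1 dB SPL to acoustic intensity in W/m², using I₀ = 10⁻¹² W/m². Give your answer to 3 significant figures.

8.13e-08 W/m²

I/I₀ = 10^(49.1/10) = 8.128e+04, so I = 8.128e+04 × 10⁻¹² W/m².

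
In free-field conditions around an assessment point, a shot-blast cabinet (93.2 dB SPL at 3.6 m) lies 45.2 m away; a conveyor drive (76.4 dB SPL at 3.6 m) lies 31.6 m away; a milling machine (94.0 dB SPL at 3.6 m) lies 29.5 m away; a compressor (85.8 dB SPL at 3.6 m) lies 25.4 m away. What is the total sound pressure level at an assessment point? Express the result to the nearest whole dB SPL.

78 dB SPL

Apply inverse-square spreading to bring every level to the receiver, then sum 10^(L/10).
shot-blast cabinet: 93.2 − 20·log₁₀(45.2/3.6) = 93.2 − 21.98 = 71.22 dB SPL.
conveyor drive: 76.4 − 20·log₁₀(31.6/3.6) = 76.4 − 18.87 = 57.53 dB SPL.
milling machine: 94.0 − 20·log₁₀(29.5/3.6) = 94.0 − 18.27 = 75.73 dB SPL.
compressor: 85.8 − 20·log₁₀(25.4/3.6) = 85.8 − 16.97 = 68.83 dB SPL.
Σ 10^(L/10) = 5.886e+07 → L_total = 10·log₁₀(5.886e+07) = 77.70 dB SPL.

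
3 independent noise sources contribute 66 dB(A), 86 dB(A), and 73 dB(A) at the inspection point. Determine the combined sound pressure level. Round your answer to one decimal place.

86.3 dB(A)

For uncorrelated sources the intensities add, so convert each level to linear form, sum, and take 10·log₁₀ of the total.
Σ 10^(L/10) = 10^(66/10) + 10^(86/10) + 10^(73/10) = 4.220e+08.
L_total = 10·log₁₀(4.220e+08) = 86.25 dB(A).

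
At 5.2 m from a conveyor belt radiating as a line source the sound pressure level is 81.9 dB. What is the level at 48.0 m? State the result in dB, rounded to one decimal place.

For a line source, L₂ = L₁ − 10·log₁₀(r₂/r₁).
L₂ = 81.9 − 10·log₁₀(48.0/5.2) = 81.9 − 9.652 = 72.25 dB.

72.2 dB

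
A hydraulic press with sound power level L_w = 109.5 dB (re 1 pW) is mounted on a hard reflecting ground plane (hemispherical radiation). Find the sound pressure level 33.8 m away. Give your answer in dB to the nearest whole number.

L_p = L_w − 10·log₁₀(2π·r²) with r = 33.8 m.
2π·r² = 7178 m², 10·log₁₀ of that is 38.560 dB.
L_p = 109.5 − 38.560 = 70.94 dB.

71 dB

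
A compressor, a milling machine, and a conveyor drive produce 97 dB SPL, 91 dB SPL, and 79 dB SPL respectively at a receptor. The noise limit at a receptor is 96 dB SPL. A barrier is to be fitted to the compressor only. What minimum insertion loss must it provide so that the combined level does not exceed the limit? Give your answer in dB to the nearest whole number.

3 dB

The untreated sources together contribute 10^(91/10) + 10^(79/10) = 1.338e+09, i.e. 91.27 dB SPL.
To meet 96 dB SPL overall, the treated compressor may contribute at most 10^(96/10) − 1.338e+09 = 2.643e+09, i.e. 94.22 dB SPL.
Required insertion loss = 97 − 94.22 = 2.78 dB.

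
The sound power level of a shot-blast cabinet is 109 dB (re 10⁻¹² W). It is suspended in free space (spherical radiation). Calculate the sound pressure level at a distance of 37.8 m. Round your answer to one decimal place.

The power spreads over a sphere of area 4π·r², so L_p = L_w − 10·log₁₀(4π·r²).
4π·r² = 1.796e+04 m², 10·log₁₀ of that is 42.542 dB.
L_p = 109 − 42.542 = 66.46 dB.

66.5 dB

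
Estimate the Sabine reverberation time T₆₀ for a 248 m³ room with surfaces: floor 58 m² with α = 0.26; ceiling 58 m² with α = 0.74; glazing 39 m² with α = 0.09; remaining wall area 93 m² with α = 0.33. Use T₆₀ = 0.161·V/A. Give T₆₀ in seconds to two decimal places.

Total absorption A = 58·0.26 + 58·0.74 + 39·0.09 + 93·0.33 = 92.20 m² sabins.
T₆₀ = 0.161 × 248 / 92.20 = 0.433 s.

0.43 s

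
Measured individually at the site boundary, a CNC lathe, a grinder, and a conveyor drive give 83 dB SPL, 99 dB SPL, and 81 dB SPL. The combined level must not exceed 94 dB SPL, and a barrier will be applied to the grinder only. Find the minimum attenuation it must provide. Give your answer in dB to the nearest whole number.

6 dB

The untreated sources together contribute 10^(83/10) + 10^(81/10) = 3.254e+08, i.e. 85.12 dB SPL.
To meet 94 dB SPL overall, the treated grinder may contribute at most 10^(94/10) − 3.254e+08 = 2.186e+09, i.e. 93.40 dB SPL.
So the grinder must be reduced from 99 to 93.40 dB SPL: IL = 5.60 dB.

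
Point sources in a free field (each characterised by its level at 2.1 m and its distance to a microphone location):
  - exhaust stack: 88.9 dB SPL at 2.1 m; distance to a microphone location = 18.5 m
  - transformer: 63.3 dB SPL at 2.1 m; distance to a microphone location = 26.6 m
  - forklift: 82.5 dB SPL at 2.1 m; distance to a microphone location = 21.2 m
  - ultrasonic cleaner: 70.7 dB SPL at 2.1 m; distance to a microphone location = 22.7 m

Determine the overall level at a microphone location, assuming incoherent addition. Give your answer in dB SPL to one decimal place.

Propagate each source to the receiver with L = L_ref − 20·log₁₀(r/r_ref), then add intensities.
exhaust stack: 88.9 − 20·log₁₀(18.5/2.1) = 88.9 − 18.90 = 70.00 dB SPL.
transformer: 63.3 − 20·log₁₀(26.6/2.1) = 63.3 − 22.05 = 41.25 dB SPL.
forklift: 82.5 − 20·log₁₀(21.2/2.1) = 82.5 − 20.08 = 62.42 dB SPL.
ultrasonic cleaner: 70.7 − 20·log₁₀(22.7/2.1) = 70.7 − 20.68 = 50.02 dB SPL.
Σ 10^(L/10) = 1.186e+07 → L_total = 10·log₁₀(1.186e+07) = 70.74 dB SPL.

70.7 dB SPL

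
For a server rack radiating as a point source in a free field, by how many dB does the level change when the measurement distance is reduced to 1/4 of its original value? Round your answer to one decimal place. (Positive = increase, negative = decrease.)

+12.0 dB

Point-source spreading: ΔL = −20·log₁₀(r₂/r₁).
ΔL = −20·log₁₀(0.25) = +12.04 dB.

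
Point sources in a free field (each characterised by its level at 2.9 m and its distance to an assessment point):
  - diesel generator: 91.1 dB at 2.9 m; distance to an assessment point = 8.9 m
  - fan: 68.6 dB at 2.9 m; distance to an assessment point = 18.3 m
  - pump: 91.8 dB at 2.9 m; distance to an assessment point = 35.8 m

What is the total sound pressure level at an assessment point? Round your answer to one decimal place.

81.7 dB

Apply inverse-square spreading to bring every level to the receiver, then sum 10^(L/10).
diesel generator: 91.1 − 20·log₁₀(8.9/2.9) = 91.1 − 9.74 = 81.36 dB.
fan: 68.6 − 20·log₁₀(18.3/2.9) = 68.6 − 16.00 = 52.60 dB.
pump: 91.8 − 20·log₁₀(35.8/2.9) = 91.8 − 21.83 = 69.97 dB.
Σ 10^(L/10) = 1.469e+08 → L_total = 10·log₁₀(1.469e+08) = 81.67 dB.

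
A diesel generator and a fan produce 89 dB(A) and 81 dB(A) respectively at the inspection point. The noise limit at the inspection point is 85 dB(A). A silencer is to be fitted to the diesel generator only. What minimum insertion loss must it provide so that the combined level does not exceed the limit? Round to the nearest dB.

6 dB

Everything except the diesel generator sums to 10^(81/10) = 1.259e+08 in linear terms, 81.00 dB(A).
The limit corresponds to 10^(85/10) = 3.162e+08; subtracting the fixed part leaves 1.903e+08 for the diesel generator, i.e. 82.80 dB(A).
So the diesel generator must be reduced from 89 to 82.80 dB(A): IL = 6.20 dB.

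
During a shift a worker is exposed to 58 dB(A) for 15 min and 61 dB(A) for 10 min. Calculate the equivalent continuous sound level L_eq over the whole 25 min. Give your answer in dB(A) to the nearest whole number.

59 dB(A)

The energy average is taken in the linear domain: L_eq = 10·log₁₀[(Σ tᵢ·10^(Lᵢ/10))/T], T = 25 min.
Σ tᵢ·10^(Lᵢ/10) = 15·10^(58/10) + 10·10^(61/10) = 2.205e+07.
L_eq = 10·log₁₀(2.205e+07/25) = 59.46 dB(A).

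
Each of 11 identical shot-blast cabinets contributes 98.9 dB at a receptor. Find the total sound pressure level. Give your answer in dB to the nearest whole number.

N identical incoherent sources raise the level by 10·log₁₀ N.
L_total = 98.9 + 10·log₁₀(11) = 98.9 + 10.414 = 109.31 dB.

109 dB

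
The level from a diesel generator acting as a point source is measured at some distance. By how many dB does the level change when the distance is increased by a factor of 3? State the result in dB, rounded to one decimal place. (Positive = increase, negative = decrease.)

A point source loses 6 dB per doubling of distance; generally ΔL = −20·log₁₀(r₂/r₁).
ΔL = −20·log₁₀(3) = -9.54 dB.

-9.5 dB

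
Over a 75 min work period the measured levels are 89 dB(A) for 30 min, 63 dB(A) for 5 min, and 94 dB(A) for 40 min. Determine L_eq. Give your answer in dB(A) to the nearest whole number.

Weight each interval's intensity by its duration and average over T = 75 min:
Σ tᵢ·10^(Lᵢ/10) = 30·10^(89/10) + 5·10^(63/10) + 40·10^(94/10) = 1.243e+11.
L_eq = 10·log₁₀(1.243e+11/75) = 92.19 dB(A).

92 dB(A)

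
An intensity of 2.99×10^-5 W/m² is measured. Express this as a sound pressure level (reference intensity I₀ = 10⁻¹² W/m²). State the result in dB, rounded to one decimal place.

Dividing by I₀ shifts the exponent by 12: I/I₀ = 2.99×10^7.
L = 10·(0.4757 + 7) = 74.76 dB.

74.8 dB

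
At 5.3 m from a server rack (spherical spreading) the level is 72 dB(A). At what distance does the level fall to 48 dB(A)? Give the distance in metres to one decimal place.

Point-source spreading drops the level by 20·log₁₀(r₂/r₁); inverting, r₂/r₁ = 10^(ΔL/20).
r₂ = 5.3·10^((72−48)/20) = 5.3·10^(24.0/20) = 84.00 m.

84.0 m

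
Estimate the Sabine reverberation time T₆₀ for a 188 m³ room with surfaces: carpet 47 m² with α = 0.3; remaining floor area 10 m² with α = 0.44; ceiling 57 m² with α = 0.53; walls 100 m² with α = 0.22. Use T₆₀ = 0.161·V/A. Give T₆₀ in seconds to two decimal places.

Summing Sᵢαᵢ: 47·0.3 + 10·0.44 + 57·0.53 + 100·0.22 = 70.71 m².
T₆₀ = 0.161·V/A = 0.161·188/70.71 = 0.428 s.

0.43 s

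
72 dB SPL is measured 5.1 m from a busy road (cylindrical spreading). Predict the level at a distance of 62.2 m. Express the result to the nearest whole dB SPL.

61 dB SPL

Line-source attenuation: ΔL = 10·log₁₀(r₂/r₁) = 10·log₁₀(62.2/5.1) = 10.862 dB.
L₂ = 72 − 10·log₁₀(62.2/5.1) = 72 − 10.862 = 61.14 dB SPL.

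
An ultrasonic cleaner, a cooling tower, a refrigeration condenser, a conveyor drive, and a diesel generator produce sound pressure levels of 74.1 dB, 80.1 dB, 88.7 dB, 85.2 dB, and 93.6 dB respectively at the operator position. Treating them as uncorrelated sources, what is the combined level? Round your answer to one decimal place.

For uncorrelated sources the intensities add, so convert each level to linear form, sum, and take 10·log₁₀ of the total.
Σ 10^(L/10) = 10^(74.1/10) + 10^(80.1/10) + 10^(88.7/10) + 10^(85.2/10) + 10^(93.6/10) = 3.491e+09.
L_total = 10·log₁₀(3.491e+09) = 95.43 dB.

95.4 dB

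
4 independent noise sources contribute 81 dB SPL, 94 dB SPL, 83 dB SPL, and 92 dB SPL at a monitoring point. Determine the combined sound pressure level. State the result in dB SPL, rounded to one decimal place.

96.5 dB SPL

For uncorrelated sources the intensities add, so convert each level to linear form, sum, and take 10·log₁₀ of the total.
Σ 10^(L/10) = 10^(81/10) + 10^(94/10) + 10^(83/10) + 10^(92/10) = 4.422e+09.
L_total = 10·log₁₀(4.422e+09) = 96.46 dB SPL.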